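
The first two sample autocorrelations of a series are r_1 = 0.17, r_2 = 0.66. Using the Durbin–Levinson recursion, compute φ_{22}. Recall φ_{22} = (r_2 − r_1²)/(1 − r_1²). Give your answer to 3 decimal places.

0.650

φ_{22} = (r_2 − r_1²) / (1 − r_1²)
r_1² = (0.17)² = 0.0289
Numerator = 0.66 − 0.0289 = 0.6311; denominator = 1 − 0.0289 = 0.9711
φ_{22} = 0.6311 / 0.9711 = 0.650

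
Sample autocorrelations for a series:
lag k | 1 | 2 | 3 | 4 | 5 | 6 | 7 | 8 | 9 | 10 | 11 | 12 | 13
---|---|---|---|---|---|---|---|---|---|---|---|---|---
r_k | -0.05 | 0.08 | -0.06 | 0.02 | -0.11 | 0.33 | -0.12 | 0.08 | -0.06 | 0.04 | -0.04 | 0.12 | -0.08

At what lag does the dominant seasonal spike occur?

The largest autocorrelation is r_6 = 0.33; the remaining lags stay at or below 0.12.
The dominant spike at lag 6 indicates a seasonal period of 6.

6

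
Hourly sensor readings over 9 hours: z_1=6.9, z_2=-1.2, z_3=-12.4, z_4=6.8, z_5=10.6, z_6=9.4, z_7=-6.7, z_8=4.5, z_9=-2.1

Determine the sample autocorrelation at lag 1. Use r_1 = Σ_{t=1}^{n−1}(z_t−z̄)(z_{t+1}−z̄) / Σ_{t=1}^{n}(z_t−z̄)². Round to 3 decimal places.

-0.063

Mean z̄ = (6.9 − 1.2 − 12.4 + 6.8 + 10.6 + 9.4 − 6.7 + 4.5 − 2.1)/9 = 1.7556
Numerator Σ_{t=1}^{8}(z_t−z̄)(z_{t+1}−z̄) = -30.9731
Denominator Σ(z_t−z̄)² = 491.5822
r_1 = -30.9731 / 491.5822 = -0.063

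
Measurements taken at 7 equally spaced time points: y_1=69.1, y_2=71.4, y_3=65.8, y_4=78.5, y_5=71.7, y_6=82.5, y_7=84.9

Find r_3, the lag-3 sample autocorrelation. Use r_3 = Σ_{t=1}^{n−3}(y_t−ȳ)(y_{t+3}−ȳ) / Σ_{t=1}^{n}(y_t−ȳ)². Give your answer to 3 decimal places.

Mean ȳ = (69.1 + 71.4 + 65.8 + 78.5 + 71.7 + 82.5 + 84.9)/7 = 74.8429
Deviations from mean: -5.7429, -3.4429, -9.0429, 3.6571, -3.1429, 7.6571, 10.0571
Numerator Σ_{t=1}^{4}(y_t−ȳ)(y_{t+3}−ȳ) = -42.6441
Denominator Σ(y_t−ȳ)² = 309.6371
r_3 = -42.6441 / 309.6371 = -0.138

-0.138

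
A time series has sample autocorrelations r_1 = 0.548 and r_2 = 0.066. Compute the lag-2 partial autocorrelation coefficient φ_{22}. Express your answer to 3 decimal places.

φ_{22} = (r_2 − r_1²) / (1 − r_1²)
r_1² = (0.548)² = 0.300304
Numerator = 0.066 − 0.3003 = -0.2343; denominator = 1 − 0.3003 = 0.6997
φ_{22} = -0.2343 / 0.6997 = -0.335

-0.335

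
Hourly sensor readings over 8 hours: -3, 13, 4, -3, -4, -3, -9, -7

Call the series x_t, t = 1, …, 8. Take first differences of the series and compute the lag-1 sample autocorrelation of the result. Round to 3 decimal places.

First differences Δx: 16, -9, -7, -1, 1, -6, 2
Mean of differences = -0.5714
Numerator Σ(Δx_t−Δx̄)(Δx_{t+1}−Δx̄) = -105.8980
Denominator Σ(Δx_t−Δx̄)² = 425.7143
r_1(Δx) = -105.8980 / 425.7143 = -0.249

-0.249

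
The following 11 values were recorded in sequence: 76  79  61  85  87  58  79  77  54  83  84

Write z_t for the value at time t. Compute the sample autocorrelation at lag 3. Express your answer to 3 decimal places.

0.569

Mean z̄ = (76 + 79 + 61 + 85 + 87 + 58 + 79 + 77 + 54 + 83 + 84)/11 = 74.8182
Numerator Σ_{t=1}^{8}(z_t−z̄)(z_{t+3}−z̄) = 768.9008
Denominator Σ(z_t−z̄)² = 1351.6364
r_3 = 768.9008 / 1351.6364 = 0.569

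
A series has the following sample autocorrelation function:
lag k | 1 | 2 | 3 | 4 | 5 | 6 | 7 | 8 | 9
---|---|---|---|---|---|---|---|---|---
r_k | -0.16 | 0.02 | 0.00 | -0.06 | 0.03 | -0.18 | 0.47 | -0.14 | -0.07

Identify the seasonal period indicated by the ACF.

The largest autocorrelation is r_7 = 0.47; the remaining lags stay at or below 0.03.
The dominant spike at lag 7 indicates a seasonal period of 7.

7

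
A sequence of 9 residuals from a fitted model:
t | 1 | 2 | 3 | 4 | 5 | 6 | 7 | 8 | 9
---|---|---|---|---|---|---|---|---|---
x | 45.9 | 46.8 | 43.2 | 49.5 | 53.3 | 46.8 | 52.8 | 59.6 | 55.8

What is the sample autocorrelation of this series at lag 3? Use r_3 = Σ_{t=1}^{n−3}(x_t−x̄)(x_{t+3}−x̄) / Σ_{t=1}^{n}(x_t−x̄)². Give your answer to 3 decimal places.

0.109

Mean x̄ = (45.9 + 46.8 + 43.2 + 49.5 + 53.3 + 46.8 + 52.8 + 59.6 + 55.8)/9 = 50.4111
Numerator Σ_{t=1}^{6}(x_t−x̄)(x_{t+3}−x̄) = 24.6274
Denominator Σ(x_t−x̄)² = 226.7889
r_3 = 24.6274 / 226.7889 = 0.109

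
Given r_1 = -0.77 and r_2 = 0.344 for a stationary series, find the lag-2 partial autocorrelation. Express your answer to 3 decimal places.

-0.611

φ_{22} = (r_2 − r_1²) / (1 − r_1²)
r_1² = (-0.77)² = 0.5929
Numerator = 0.344 − 0.5929 = -0.2489; denominator = 1 − 0.5929 = 0.4071
φ_{22} = -0.2489 / 0.4071 = -0.611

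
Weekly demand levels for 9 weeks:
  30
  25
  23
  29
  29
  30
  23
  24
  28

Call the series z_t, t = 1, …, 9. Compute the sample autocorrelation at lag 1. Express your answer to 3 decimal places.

Mean z̄ = (30 + 25 + 23 + 29 + 29 + 30 + 23 + 24 + 28)/9 = 26.7778
Numerator Σ_{t=1}^{8}(z_t−z̄)(z_{t+1}−z̄) = -0.3827
Denominator Σ(z_t−z̄)² = 71.5556
r_1 = -0.3827 / 71.5556 = -0.005

-0.005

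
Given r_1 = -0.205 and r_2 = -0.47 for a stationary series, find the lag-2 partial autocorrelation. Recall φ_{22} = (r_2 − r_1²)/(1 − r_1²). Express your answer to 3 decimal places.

-0.534

φ_{22} = (r_2 − r_1²) / (1 − r_1²)
r_1² = (-0.205)² = 0.042025
Numerator = -0.47 − 0.0420 = -0.5120; denominator = 1 − 0.0420 = 0.9580
φ_{22} = -0.5120 / 0.9580 = -0.534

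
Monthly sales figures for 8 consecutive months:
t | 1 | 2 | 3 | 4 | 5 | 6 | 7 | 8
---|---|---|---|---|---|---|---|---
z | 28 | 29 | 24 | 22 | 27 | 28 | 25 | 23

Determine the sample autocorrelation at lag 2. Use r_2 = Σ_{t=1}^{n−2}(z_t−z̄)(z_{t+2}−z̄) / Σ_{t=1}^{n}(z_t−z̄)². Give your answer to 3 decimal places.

Mean z̄ = (28 + 29 + 24 + 22 + 27 + 28 + 25 + 23)/8 = 25.7500
Deviations from mean: 2.2500, 3.2500, -1.7500, -3.7500, 1.2500, 2.2500, -0.7500, -2.7500
Numerator Σ_{t=1}^{6}(z_t−z̄)(z_{t+2}−z̄) = -33.8750
Denominator Σ(z_t−z̄)² = 47.5000
r_2 = -33.8750 / 47.5000 = -0.713

-0.713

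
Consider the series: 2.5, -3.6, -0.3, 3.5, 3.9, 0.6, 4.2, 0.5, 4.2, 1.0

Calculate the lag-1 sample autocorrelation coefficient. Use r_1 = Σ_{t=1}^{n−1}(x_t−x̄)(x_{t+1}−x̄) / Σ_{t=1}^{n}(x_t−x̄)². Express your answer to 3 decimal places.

Mean x̄ = (2.5 − 3.6 − 0.3 + 3.5 + 3.9 + 0.6 + 4.2 + 0.5 + 4.2 + 1.0)/10 = 1.6500
Numerator Σ_{t=1}^{9}(x_t−x̄)(x_{t+1}−x̄) = -6.2325
Denominator Σ(x_t−x̄)² = 56.4250
r_1 = -6.2325 / 56.4250 = -0.110

-0.110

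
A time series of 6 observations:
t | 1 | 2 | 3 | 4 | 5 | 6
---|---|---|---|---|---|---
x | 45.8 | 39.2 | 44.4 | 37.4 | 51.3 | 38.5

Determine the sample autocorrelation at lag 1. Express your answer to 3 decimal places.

Mean x̄ = (45.8 + 39.2 + 44.4 + 37.4 + 51.3 + 38.5)/6 = 42.7667
Deviations from mean: 3.0333, -3.5667, 1.6333, -5.3667, 8.5333, -4.2667
Numerator Σ_{t=1}^{5}(x_t−x̄)(x_{t+1}−x̄) = -107.6144
Denominator Σ(x_t−x̄)² = 144.4133
r_1 = -107.6144 / 144.4133 = -0.745

-0.745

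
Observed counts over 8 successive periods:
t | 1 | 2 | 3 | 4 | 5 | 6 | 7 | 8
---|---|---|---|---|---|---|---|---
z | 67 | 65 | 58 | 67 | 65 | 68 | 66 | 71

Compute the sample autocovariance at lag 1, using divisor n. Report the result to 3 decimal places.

-0.611

Mean z̄ = (67 + 65 + 58 + 67 + 65 + 68 + 66 + 71)/8 = 65.8750
Deviations: 1.1250, -0.8750, -7.8750, 1.1250, -0.8750, 2.1250, 0.1250, 5.1250
Σ_{t=1}^{7}(z_t−z̄)(z_{t+1}−z̄) = -4.8906
γ_1 = -4.8906 / 8 = -0.611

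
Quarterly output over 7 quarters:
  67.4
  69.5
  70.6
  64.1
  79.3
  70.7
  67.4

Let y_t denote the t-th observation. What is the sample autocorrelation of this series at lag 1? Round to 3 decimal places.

Mean ȳ = (67.4 + 69.5 + 70.6 + 64.1 + 79.3 + 70.7 + 67.4)/7 = 69.8571
Deviations from mean: -2.4571, -0.3571, 0.7429, -5.7571, 9.4429, 0.8429, -2.4571
Σ(y_t−ȳ)(y_{t+1}−ȳ) = (0.8776) + (-0.2653) + (-4.2767) + (-54.3639) + (7.9590) + (-2.0710) = -52.1404
Denominator Σ(y_t−ȳ)² = 135.7771
r_1 = -52.1404 / 135.7771 = -0.384

-0.384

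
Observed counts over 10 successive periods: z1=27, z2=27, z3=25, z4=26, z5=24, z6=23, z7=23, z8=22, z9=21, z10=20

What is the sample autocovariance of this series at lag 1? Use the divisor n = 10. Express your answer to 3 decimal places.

3.476

Mean z̄ = (27 + 27 + 25 + 26 + 24 + 23 + 23 + 22 + 21 + 20)/10 = 23.8000
Σ_{t=1}^{9}(z_t−z̄)(z_{t+1}−z̄) = 34.7600
γ_1 = 34.7600 / 10 = 3.476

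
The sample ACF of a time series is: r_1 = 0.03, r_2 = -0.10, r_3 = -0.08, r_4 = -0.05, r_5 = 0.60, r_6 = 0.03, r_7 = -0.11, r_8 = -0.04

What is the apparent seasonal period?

The largest autocorrelation is r_5 = 0.60; the remaining lags stay at or below 0.03.
The dominant spike at lag 5 indicates a seasonal period of 5.

5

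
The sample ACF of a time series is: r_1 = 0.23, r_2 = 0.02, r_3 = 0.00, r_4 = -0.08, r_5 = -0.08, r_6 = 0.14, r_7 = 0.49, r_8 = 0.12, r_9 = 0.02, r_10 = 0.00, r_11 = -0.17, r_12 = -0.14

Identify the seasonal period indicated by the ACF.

The largest autocorrelation is r_7 = 0.49; the remaining lags stay at or below 0.23. The elevated value at lag 1 (0.23), dropping to 0.02 at lag 2, reflects decaying short-term dependence rather than seasonality.
The dominant spike at lag 7 indicates a seasonal period of 7.

7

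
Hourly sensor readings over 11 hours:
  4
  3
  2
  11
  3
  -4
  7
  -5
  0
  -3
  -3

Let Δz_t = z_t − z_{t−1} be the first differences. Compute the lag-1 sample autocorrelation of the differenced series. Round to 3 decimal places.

-0.638

First differences Δz: -1, -1, 9, -8, -7, 11, -12, 5, -3, 0
Mean of differences = -0.7000
Numerator Σ(Δz_t−Δz̄)(Δz_{t+1}−Δz̄) = -312.6900
Denominator Σ(Δz_t−Δz̄)² = 490.1000
r_1(Δz) = -312.6900 / 490.1000 = -0.638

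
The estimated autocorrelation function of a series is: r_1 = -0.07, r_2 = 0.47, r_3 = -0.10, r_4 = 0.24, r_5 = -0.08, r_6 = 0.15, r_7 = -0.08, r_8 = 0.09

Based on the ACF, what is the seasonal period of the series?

The largest autocorrelation is r_2 = 0.47, with weaker echoes at lags 4 (0.24) and 6 (0.15); the remaining lags stay at or below 0.09.
The dominant spike at lag 2 indicates a seasonal period of 2.

2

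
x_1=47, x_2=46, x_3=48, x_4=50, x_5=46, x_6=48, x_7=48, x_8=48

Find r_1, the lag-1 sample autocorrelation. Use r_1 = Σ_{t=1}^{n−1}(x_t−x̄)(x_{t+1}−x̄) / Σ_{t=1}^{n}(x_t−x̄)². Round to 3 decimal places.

Mean x̄ = (47 + 46 + 48 + 50 + 46 + 48 + 48 + 48)/8 = 47.6250
Deviations from mean: -0.6250, -1.6250, 0.3750, 2.3750, -1.6250, 0.3750, 0.3750, 0.3750
Σ(x_t−x̄)(x_{t+1}−x̄) = (1.0156) + (-0.6094) + (0.8906) + (-3.8594) + (-0.6094) + (0.1406) + (0.1406) = -2.8906
Denominator Σ(x_t−x̄)² = 11.8750
r_1 = -2.8906 / 11.8750 = -0.243

-0.243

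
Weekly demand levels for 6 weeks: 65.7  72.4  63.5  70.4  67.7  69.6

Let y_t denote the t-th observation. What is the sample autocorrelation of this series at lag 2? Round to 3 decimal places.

Mean ȳ = (65.7 + 72.4 + 63.5 + 70.4 + 67.7 + 69.6)/6 = 68.2167
Deviations from mean: -2.5167, 4.1833, -4.7167, 2.1833, -0.5167, 1.3833
Σ(y_t−ȳ)(y_{t+2}−ȳ) = (11.8703) + (9.1336) + (2.4369) + (3.0203) = 26.4611
Denominator Σ(y_t−ȳ)² = 53.0283
r_2 = 26.4611 / 53.0283 = 0.499

0.499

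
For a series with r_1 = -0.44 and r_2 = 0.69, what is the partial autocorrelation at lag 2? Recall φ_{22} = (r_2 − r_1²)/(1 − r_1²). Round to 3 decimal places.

φ_{22} = (r_2 − r_1²) / (1 − r_1²)
r_1² = (-0.44)² = 0.1936
Numerator = 0.69 − 0.1936 = 0.4964; denominator = 1 − 0.1936 = 0.8064
φ_{22} = 0.4964 / 0.8064 = 0.616

0.616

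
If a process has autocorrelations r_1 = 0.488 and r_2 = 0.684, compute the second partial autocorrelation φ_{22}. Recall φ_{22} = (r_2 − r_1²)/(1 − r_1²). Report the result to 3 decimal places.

φ_{22} = (r_2 − r_1²) / (1 − r_1²)
r_1² = (0.488)² = 0.238144
Numerator = 0.684 − 0.2381 = 0.4459; denominator = 1 − 0.2381 = 0.7619
φ_{22} = 0.4459 / 0.7619 = 0.585

0.585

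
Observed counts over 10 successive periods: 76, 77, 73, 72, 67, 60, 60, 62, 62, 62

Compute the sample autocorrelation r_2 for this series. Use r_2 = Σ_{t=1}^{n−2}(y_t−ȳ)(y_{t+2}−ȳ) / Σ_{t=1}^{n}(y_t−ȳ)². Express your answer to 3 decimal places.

0.397

Mean ȳ = (76 + 77 + 73 + 72 + 67 + 60 + 60 + 62 + 62 + 62)/10 = 67.1000
Numerator Σ_{t=1}^{8}(y_t−ȳ)(y_{t+2}−ȳ) = 164.7800
Denominator Σ(y_t−ȳ)² = 414.9000
r_2 = 164.7800 / 414.9000 = 0.397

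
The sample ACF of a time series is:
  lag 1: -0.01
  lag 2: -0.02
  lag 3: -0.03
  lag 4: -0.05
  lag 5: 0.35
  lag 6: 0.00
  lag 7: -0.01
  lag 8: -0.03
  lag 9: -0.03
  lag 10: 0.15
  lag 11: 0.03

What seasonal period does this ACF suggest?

5

The largest autocorrelation is r_5 = 0.35, with a weaker echo at lag 10 (0.15); the remaining lags stay at or below 0.03.
The dominant spike at lag 5 indicates a seasonal period of 5.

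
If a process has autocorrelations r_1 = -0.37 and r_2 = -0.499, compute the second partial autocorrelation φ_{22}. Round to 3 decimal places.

φ_{22} = (r_2 − r_1²) / (1 − r_1²)
r_1² = (-0.37)² = 0.1369
Numerator = -0.499 − 0.1369 = -0.6359; denominator = 1 − 0.1369 = 0.8631
φ_{22} = -0.6359 / 0.8631 = -0.737

-0.737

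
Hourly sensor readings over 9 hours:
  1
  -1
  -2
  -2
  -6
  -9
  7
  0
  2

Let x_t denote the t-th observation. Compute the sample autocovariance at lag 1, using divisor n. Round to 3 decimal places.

-0.853

Mean x̄ = (1 − 1 − 2 − 2 − 6 − 9 + 7 + 0 + 2)/9 = -1.1111
Σ_{t=1}^{8}(x_t−x̄)(x_{t+1}−x̄) = -7.6790
γ_1 = -7.6790 / 9 = -0.853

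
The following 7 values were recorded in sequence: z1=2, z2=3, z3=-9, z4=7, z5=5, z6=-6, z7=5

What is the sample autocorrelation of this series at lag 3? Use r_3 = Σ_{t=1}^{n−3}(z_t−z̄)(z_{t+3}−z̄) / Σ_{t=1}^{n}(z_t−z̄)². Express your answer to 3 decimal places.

Mean z̄ = (2 + 3 − 9 + 7 + 5 − 6 + 5)/7 = 1.0000
Numerator Σ_{t=1}^{4}(z_t−z̄)(z_{t+3}−z̄) = 108.0000
Denominator Σ(z_t−z̄)² = 222.0000
r_3 = 108.0000 / 222.0000 = 0.486

0.486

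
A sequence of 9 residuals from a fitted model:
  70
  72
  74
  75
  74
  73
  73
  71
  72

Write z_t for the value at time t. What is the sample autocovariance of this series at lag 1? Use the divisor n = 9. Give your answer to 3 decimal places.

Mean z̄ = (70 + 72 + 74 + 75 + 74 + 73 + 73 + 71 + 72)/9 = 72.6667
Σ_{t=1}^{8}(z_t−z̄)(z_{t+1}−z̄) = 8.2222
γ_1 = 8.2222 / 9 = 0.914

0.914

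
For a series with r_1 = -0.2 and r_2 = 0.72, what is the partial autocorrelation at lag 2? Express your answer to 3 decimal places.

φ_{22} = (r_2 − r_1²) / (1 − r_1²)
r_1² = (-0.2)² = 0.04
Numerator = 0.72 − 0.0400 = 0.6800; denominator = 1 − 0.0400 = 0.9600
φ_{22} = 0.6800 / 0.9600 = 0.708

0.708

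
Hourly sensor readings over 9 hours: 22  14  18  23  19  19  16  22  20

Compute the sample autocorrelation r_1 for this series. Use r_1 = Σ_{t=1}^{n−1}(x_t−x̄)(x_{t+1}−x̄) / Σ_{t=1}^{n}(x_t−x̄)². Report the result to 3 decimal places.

Mean x̄ = (22 + 14 + 18 + 23 + 19 + 19 + 16 + 22 + 20)/9 = 19.2222
Numerator Σ_{t=1}^{8}(x_t−x̄)(x_{t+1}−x̄) = -19.6049
Denominator Σ(x_t−x̄)² = 69.5556
r_1 = -19.6049 / 69.5556 = -0.282

-0.282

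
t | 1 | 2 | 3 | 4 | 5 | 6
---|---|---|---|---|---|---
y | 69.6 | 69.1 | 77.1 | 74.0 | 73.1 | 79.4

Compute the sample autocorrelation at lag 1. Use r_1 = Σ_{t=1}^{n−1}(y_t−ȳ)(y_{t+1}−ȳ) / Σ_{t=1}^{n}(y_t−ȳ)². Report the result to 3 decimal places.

Mean ȳ = (69.6 + 69.1 + 77.1 + 74.0 + 73.1 + 79.4)/6 = 73.7167
Numerator Σ_{t=1}^{5}(y_t−ȳ)(y_{t+1}−ȳ) = 0.6647
Denominator Σ(y_t−ȳ)² = 82.4683
r_1 = 0.6647 / 82.4683 = 0.008

0.008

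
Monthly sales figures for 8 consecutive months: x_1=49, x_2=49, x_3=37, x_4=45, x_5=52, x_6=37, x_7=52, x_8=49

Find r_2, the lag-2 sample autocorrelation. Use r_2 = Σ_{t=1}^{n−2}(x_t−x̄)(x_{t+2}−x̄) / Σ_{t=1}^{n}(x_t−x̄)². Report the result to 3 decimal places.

-0.240

Mean x̄ = (49 + 49 + 37 + 45 + 52 + 37 + 52 + 49)/8 = 46.2500
Deviations from mean: 2.7500, 2.7500, -9.2500, -1.2500, 5.7500, -9.2500, 5.7500, 2.7500
Σ(x_t−x̄)(x_{t+2}−x̄) = (-25.4375) + (-3.4375) + (-53.1875) + (11.5625) + (33.0625) + (-25.4375) = -62.8750
Denominator Σ(x_t−x̄)² = 261.5000
r_2 = -62.8750 / 261.5000 = -0.240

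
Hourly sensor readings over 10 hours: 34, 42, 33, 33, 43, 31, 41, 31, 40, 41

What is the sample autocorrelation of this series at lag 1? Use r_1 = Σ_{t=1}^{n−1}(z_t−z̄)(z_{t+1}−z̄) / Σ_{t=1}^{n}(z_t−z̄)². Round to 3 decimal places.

Mean z̄ = (34 + 42 + 33 + 33 + 43 + 31 + 41 + 31 + 40 + 41)/10 = 36.9000
Numerator Σ_{t=1}^{9}(z_t−z̄)(z_{t+1}−z̄) = -133.2100
Denominator Σ(z_t−z̄)² = 214.9000
r_1 = -133.2100 / 214.9000 = -0.620

-0.620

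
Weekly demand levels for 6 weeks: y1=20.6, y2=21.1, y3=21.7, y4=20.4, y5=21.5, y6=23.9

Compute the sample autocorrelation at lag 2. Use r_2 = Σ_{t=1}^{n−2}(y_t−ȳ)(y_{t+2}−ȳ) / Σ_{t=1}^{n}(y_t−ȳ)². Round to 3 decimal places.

Mean ȳ = (20.6 + 21.1 + 21.7 + 20.4 + 21.5 + 23.9)/6 = 21.5333
Deviations from mean: -0.9333, -0.4333, 0.1667, -1.1333, -0.0333, 2.3667
Numerator Σ_{t=1}^{4}(y_t−ȳ)(y_{t+2}−ȳ) = -2.3522
Denominator Σ(y_t−ȳ)² = 7.9733
r_2 = -2.3522 / 7.9733 = -0.295

-0.295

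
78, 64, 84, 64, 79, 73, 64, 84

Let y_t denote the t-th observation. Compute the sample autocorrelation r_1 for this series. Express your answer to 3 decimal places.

Mean ȳ = (78 + 64 + 84 + 64 + 79 + 73 + 64 + 84)/8 = 73.7500
Σ(y_t−ȳ)(y_{t+1}−ȳ) = (-41.4375) + (-99.9375) + (-99.9375) + (-51.1875) + (-3.9375) + (7.3125) + (-99.9375) = -389.0625
Denominator Σ(y_t−ȳ)² = 541.5000
r_1 = -389.0625 / 541.5000 = -0.718

-0.718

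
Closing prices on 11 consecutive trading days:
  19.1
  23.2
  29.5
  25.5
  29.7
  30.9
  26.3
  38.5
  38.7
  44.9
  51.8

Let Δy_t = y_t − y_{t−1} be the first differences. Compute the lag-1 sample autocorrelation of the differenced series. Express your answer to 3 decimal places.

-0.448

First differences Δy: 4.1, 6.3, -4.0, 4.2, 1.2, -4.6, 12.2, 0.2, 6.2, 6.9
Mean of differences = 3.2700
Numerator Σ(Δy_t−Δȳ)(Δy_{t+1}−Δȳ) = -107.9619
Denominator Σ(Δy_t−Δȳ)² = 240.7410
r_1(Δy) = -107.9619 / 240.7410 = -0.448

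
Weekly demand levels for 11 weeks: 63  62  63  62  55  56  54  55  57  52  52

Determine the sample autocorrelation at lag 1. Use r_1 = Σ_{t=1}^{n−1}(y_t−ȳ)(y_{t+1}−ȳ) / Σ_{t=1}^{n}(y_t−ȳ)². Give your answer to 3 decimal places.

Mean ȳ = (63 + 62 + 63 + 62 + 55 + 56 + 54 + 55 + 57 + 52 + 52)/11 = 57.3636
Numerator Σ_{t=1}^{10}(y_t−ȳ)(y_{t+1}−ȳ) = 114.7769
Denominator Σ(y_t−ȳ)² = 188.5455
r_1 = 114.7769 / 188.5455 = 0.609

0.609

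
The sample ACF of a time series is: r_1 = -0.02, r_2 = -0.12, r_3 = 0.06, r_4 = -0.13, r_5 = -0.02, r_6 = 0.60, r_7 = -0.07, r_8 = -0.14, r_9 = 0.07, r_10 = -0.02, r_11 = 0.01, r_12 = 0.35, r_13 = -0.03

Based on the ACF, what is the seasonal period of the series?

6

The largest autocorrelation is r_6 = 0.60, with a weaker echo at lag 12 (0.35); the remaining lags stay at or below 0.07.
The dominant spike at lag 6 indicates a seasonal period of 6.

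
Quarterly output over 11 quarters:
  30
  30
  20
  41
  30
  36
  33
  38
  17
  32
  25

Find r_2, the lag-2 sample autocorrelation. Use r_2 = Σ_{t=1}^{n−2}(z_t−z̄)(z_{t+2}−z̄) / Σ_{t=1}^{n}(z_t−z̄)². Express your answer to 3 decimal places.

Mean z̄ = (30 + 30 + 20 + 41 + 30 + 36 + 33 + 38 + 17 + 32 + 25)/11 = 30.1818
Numerator Σ_{t=1}^{9}(z_t−z̄)(z_{t+2}−z̄) = 155.0248
Denominator Σ(z_t−z̄)² = 527.6364
r_2 = 155.0248 / 527.6364 = 0.294

0.294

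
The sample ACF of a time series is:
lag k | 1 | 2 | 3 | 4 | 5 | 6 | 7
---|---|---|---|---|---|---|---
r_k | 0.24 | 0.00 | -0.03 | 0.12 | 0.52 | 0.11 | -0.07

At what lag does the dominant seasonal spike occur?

5

The largest autocorrelation is r_5 = 0.52; the remaining lags stay at or below 0.24. The elevated value at lag 1 (0.24), dropping to 0.00 at lag 2, reflects decaying short-term dependence rather than seasonality.
The dominant spike at lag 5 indicates a seasonal period of 5.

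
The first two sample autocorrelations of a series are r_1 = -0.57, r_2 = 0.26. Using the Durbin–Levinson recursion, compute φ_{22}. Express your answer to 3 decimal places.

φ_{22} = (r_2 − r_1²) / (1 − r_1²)
r_1² = (-0.57)² = 0.3249
Numerator = 0.26 − 0.3249 = -0.0649; denominator = 1 − 0.3249 = 0.6751
φ_{22} = -0.0649 / 0.6751 = -0.096

-0.096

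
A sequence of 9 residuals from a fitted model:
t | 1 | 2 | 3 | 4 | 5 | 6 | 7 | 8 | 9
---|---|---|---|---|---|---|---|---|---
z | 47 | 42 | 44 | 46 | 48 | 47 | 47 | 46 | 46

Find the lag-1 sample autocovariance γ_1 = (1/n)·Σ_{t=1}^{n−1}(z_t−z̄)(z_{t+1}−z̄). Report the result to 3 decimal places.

0.752

Mean z̄ = (47 + 42 + 44 + 46 + 48 + 47 + 47 + 46 + 46)/9 = 45.8889
Σ_{t=1}^{8}(z_t−z̄)(z_{t+1}−z̄) = 6.7654
γ_1 = 6.7654 / 9 = 0.752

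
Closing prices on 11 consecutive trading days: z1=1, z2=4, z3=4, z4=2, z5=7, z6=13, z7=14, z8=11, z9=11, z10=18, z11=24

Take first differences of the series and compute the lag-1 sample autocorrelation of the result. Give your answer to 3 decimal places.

First differences Δz: 3, 0, -2, 5, 6, 1, -3, 0, 7, 6
Mean of differences = 2.3000
Numerator Σ(Δz_t−Δz̄)(Δz_{t+1}−Δz̄) = 27.5100
Denominator Σ(Δz_t−Δz̄)² = 116.1000
r_1(Δz) = 27.5100 / 116.1000 = 0.237

0.237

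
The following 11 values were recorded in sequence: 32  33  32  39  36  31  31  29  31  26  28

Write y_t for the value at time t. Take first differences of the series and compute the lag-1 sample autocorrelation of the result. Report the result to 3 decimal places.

First differences Δy: 1, -1, 7, -3, -5, 0, -2, 2, -5, 2
Mean of differences = -0.4000
Numerator Σ(Δy_t−Δȳ)(Δy_{t+1}−Δȳ) = -40.9600
Denominator Σ(Δy_t−Δȳ)² = 120.4000
r_1(Δy) = -40.9600 / 120.4000 = -0.340

-0.340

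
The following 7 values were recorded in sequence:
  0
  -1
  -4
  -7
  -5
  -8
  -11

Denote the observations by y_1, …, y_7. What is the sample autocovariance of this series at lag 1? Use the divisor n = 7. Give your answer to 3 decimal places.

Mean ȳ = (0 − 1 − 4 − 7 − 5 − 8 − 11)/7 = -5.1429
Σ_{t=1}^{6}(y_t−ȳ)(y_{t+1}−ȳ) = 39.9796
γ_1 = 39.9796 / 7 = 5.711

5.711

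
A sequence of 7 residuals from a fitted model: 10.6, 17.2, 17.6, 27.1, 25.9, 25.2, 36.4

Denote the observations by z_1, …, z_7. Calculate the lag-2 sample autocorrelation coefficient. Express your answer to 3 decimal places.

Mean z̄ = (10.6 + 17.2 + 17.6 + 27.1 + 25.9 + 25.2 + 36.4)/7 = 22.8571
Deviations from mean: -12.2571, -5.6571, -5.2571, 4.2429, 3.0429, 2.3429, 13.5429
Σ(z_t−z̄)(z_{t+2}−z̄) = (64.4376) + (-24.0024) + (-15.9967) + (9.9404) + (41.2090) = 75.5878
Denominator Σ(z_t−z̄)² = 426.0371
r_2 = 75.5878 / 426.0371 = 0.177

0.177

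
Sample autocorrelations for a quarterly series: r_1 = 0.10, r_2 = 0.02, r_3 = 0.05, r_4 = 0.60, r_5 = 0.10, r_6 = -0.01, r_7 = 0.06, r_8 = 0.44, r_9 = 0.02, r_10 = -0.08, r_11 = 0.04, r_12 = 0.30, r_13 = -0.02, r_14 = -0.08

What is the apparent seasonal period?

The largest autocorrelation is r_4 = 0.60, with weaker echoes at lags 8 (0.44) and 12 (0.30); the remaining lags stay at or below 0.10.
The dominant spike at lag 4 indicates a seasonal period of 4.

4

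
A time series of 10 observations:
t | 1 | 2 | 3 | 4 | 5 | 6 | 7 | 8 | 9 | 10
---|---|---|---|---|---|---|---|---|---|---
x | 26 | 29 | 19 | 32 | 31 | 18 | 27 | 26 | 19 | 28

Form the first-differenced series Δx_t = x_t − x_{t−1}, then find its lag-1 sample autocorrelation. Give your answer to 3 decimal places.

-0.515

First differences Δx: 3, -10, 13, -1, -13, 9, -1, -7, 9
Mean of differences = 0.2222
Numerator Σ(Δx_t−Δx̄)(Δx_{t+1}−Δx̄) = -339.8272
Denominator Σ(Δx_t−Δx̄)² = 659.5556
r_1(Δx) = -339.8272 / 659.5556 = -0.515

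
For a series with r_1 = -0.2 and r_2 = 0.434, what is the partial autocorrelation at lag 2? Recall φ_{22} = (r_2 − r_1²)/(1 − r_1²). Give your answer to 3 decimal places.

φ_{22} = (r_2 − r_1²) / (1 − r_1²)
r_1² = (-0.2)² = 0.04
Numerator = 0.434 − 0.0400 = 0.3940; denominator = 1 − 0.0400 = 0.9600
φ_{22} = 0.3940 / 0.9600 = 0.410

0.410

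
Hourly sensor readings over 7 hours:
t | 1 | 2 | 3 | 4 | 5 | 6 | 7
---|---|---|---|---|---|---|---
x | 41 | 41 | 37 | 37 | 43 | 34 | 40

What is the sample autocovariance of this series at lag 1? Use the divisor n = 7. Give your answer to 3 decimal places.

-4.143

Mean x̄ = (41 + 41 + 37 + 37 + 43 + 34 + 40)/7 = 39.0000
Σ_{t=1}^{6}(x_t−x̄)(x_{t+1}−x̄) = -29.0000
γ_1 = -29.0000 / 7 = -4.143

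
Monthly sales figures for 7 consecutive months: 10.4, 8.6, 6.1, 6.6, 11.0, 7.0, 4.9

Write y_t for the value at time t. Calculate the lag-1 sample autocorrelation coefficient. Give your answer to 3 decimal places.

Mean ȳ = (10.4 + 8.6 + 6.1 + 6.6 + 11.0 + 7.0 + 4.9)/7 = 7.8000
Deviations from mean: 2.6000, 0.8000, -1.7000, -1.2000, 3.2000, -0.8000, -2.9000
Numerator Σ_{t=1}^{6}(y_t−ȳ)(y_{t+1}−ȳ) = -1.3200
Denominator Σ(y_t−ȳ)² = 31.0200
r_1 = -1.3200 / 31.0200 = -0.043

-0.043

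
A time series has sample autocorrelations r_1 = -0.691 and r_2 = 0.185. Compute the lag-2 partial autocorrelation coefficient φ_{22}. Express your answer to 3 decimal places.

φ_{22} = (r_2 − r_1²) / (1 − r_1²)
r_1² = (-0.691)² = 0.477481
Numerator = 0.185 − 0.4775 = -0.2925; denominator = 1 − 0.4775 = 0.5225
φ_{22} = -0.2925 / 0.5225 = -0.560

-0.560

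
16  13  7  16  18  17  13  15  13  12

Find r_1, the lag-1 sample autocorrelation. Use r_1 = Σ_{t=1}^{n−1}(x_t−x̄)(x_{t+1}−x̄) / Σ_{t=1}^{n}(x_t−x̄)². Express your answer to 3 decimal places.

Mean x̄ = (16 + 13 + 7 + 16 + 18 + 17 + 13 + 15 + 13 + 12)/10 = 14.0000
Numerator Σ_{t=1}^{9}(x_t−x̄)(x_{t+1}−x̄) = 8.0000
Denominator Σ(x_t−x̄)² = 90.0000
r_1 = 8.0000 / 90.0000 = 0.089

0.089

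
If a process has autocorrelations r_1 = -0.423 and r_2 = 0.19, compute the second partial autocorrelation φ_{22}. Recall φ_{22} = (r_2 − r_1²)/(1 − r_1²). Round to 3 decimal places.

φ_{22} = (r_2 − r_1²) / (1 − r_1²)
r_1² = (-0.423)² = 0.178929
Numerator = 0.19 − 0.1789 = 0.0111; denominator = 1 − 0.1789 = 0.8211
φ_{22} = 0.0111 / 0.8211 = 0.013

0.013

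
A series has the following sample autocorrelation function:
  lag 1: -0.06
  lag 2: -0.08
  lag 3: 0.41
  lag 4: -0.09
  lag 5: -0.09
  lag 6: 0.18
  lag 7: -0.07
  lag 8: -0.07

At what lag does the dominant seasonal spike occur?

The largest autocorrelation is r_3 = 0.41, with a weaker echo at lag 6 (0.18); the remaining lags stay at or below -0.06.
The dominant spike at lag 3 indicates a seasonal period of 3.

3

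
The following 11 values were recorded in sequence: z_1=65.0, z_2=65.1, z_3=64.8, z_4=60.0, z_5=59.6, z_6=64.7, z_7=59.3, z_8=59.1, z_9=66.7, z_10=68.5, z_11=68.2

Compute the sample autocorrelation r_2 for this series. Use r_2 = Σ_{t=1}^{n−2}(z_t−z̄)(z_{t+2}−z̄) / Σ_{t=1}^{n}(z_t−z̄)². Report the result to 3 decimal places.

-0.155

Mean z̄ = (65.0 + 65.1 + 64.8 + 60.0 + 59.6 + 64.7 + 59.3 + 59.1 + 66.7 + 68.5 + 68.2)/11 = 63.7273
Numerator Σ_{t=1}^{9}(z_t−z̄)(z_{t+2}−z̄) = -19.9824
Denominator Σ(z_t−z̄)² = 129.1618
r_2 = -19.9824 / 129.1618 = -0.155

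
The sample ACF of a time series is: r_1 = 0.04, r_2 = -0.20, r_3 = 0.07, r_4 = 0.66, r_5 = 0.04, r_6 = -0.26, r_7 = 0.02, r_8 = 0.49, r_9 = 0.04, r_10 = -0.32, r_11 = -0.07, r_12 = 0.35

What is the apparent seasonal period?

4

The largest autocorrelation is r_4 = 0.66, with weaker echoes at lags 8 (0.49) and 12 (0.35); the remaining lags stay at or below 0.07.
The dominant spike at lag 4 indicates a seasonal period of 4.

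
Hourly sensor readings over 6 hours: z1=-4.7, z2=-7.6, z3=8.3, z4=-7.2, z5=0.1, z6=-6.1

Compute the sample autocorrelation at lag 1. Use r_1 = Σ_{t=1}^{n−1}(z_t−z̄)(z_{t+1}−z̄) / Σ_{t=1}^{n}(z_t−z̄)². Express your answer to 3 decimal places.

Mean z̄ = (-4.7 − 7.6 + 8.3 − 7.2 + 0.1 − 6.1)/6 = -2.8667
Deviations from mean: -1.8333, -4.7333, 11.1667, -4.3333, 2.9667, -3.2333
Σ(z_t−z̄)(z_{t+1}−z̄) = (8.6778) + (-52.8556) + (-48.3889) + (-12.8556) + (-9.5922) = -115.0144
Denominator Σ(z_t−z̄)² = 188.4933
r_1 = -115.0144 / 188.4933 = -0.610

-0.610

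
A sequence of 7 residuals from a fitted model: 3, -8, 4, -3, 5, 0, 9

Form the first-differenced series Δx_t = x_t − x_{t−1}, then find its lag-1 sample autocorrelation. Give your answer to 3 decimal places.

First differences Δx: -11, 12, -7, 8, -5, 9
Mean of differences = 1.0000
Numerator Σ(Δx_t−Δx̄)(Δx_{t+1}−Δx̄) = -366.0000
Denominator Σ(Δx_t−Δx̄)² = 478.0000
r_1(Δx) = -366.0000 / 478.0000 = -0.766

-0.766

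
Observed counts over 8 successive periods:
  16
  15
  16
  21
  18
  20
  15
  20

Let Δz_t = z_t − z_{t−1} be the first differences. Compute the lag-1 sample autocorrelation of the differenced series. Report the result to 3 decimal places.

First differences Δz: -1, 1, 5, -3, 2, -5, 5
Mean of differences = 0.5714
Numerator Σ(Δz_t−Δz̄)(Δz_{t+1}−Δz̄) = -52.3265
Denominator Σ(Δz_t−Δz̄)² = 87.7143
r_1(Δz) = -52.3265 / 87.7143 = -0.597

-0.597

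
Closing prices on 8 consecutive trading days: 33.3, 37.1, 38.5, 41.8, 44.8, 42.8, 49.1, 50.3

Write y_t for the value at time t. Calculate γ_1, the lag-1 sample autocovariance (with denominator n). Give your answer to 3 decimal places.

Mean ȳ = (33.3 + 37.1 + 38.5 + 41.8 + 44.8 + 42.8 + 49.1 + 50.3)/8 = 42.2125
Σ_{t=1}^{7}(y_t−ȳ)(y_{t+1}−ȳ) = 126.2786
γ_1 = 126.2786 / 8 = 15.785

15.785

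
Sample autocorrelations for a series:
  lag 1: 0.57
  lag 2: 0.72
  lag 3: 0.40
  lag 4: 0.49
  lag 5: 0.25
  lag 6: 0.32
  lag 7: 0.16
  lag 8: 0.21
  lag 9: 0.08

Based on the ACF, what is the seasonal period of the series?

The largest autocorrelation is r_2 = 0.72; the remaining lags stay at or below 0.57.
The dominant spike at lag 2 indicates a seasonal period of 2.

2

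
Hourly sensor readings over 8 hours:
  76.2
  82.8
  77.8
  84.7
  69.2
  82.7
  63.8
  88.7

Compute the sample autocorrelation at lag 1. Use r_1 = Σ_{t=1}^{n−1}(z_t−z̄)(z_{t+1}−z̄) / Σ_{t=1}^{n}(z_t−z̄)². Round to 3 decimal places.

Mean z̄ = (76.2 + 82.8 + 77.8 + 84.7 + 69.2 + 82.7 + 63.8 + 88.7)/8 = 78.2375
Deviations from mean: -2.0375, 4.5625, -0.4375, 6.4625, -9.0375, 4.4625, -14.4375, 10.4625
Σ(z_t−z̄)(z_{t+1}−z̄) = (-9.2961) + (-1.9961) + (-2.8273) + (-58.4048) + (-40.3298) + (-64.4273) + (-151.0523) = -328.3339
Denominator Σ(z_t−z̄)² = 486.4188
r_1 = -328.3339 / 486.4188 = -0.675

-0.675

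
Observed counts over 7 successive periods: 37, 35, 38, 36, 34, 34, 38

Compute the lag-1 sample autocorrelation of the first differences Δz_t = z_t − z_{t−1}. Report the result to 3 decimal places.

-0.213

First differences Δz: -2, 3, -2, -2, 0, 4
Mean of differences = 0.1667
Numerator Σ(Δz_t−Δz̄)(Δz_{t+1}−Δz̄) = -7.8611
Denominator Σ(Δz_t−Δz̄)² = 36.8333
r_1(Δz) = -7.8611 / 36.8333 = -0.213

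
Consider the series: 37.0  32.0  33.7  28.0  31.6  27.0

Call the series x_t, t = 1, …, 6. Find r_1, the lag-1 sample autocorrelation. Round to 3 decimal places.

-0.068

Mean x̄ = (37.0 + 32.0 + 33.7 + 28.0 + 31.6 + 27.0)/6 = 31.5500
Deviations from mean: 5.4500, 0.4500, 2.1500, -3.5500, 0.0500, -4.5500
Σ(x_t−x̄)(x_{t+1}−x̄) = (2.4525) + (0.9675) + (-7.6325) + (-0.1775) + (-0.2275) = -4.6175
Denominator Σ(x_t−x̄)² = 67.8350
r_1 = -4.6175 / 67.8350 = -0.068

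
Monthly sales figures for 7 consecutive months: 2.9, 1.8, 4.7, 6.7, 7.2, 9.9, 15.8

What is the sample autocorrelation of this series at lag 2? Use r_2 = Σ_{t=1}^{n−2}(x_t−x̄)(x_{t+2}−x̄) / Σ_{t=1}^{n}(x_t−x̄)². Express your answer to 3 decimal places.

0.085

Mean x̄ = (2.9 + 1.8 + 4.7 + 6.7 + 7.2 + 9.9 + 15.8)/7 = 7.0000
Σ(x_t−x̄)(x_{t+2}−x̄) = (9.4300) + (1.5600) + (-0.4600) + (-0.8700) + (1.7600) = 11.4200
Denominator Σ(x_t−x̄)² = 135.1200
r_2 = 11.4200 / 135.1200 = 0.085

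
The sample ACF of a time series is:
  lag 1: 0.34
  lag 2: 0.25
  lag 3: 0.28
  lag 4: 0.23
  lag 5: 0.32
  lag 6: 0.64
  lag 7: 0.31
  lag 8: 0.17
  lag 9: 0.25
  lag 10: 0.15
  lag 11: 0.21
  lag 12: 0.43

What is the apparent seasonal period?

6

The largest autocorrelation is r_6 = 0.64, with a weaker echo at lag 12 (0.43); the remaining lags stay at or below 0.34. The elevated value at lag 1 (0.34), dropping to 0.25 at lag 2, reflects decaying short-term dependence rather than seasonality.
The dominant spike at lag 6 indicates a seasonal period of 6.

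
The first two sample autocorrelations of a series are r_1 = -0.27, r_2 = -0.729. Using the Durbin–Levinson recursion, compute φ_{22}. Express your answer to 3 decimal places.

-0.865

φ_{22} = (r_2 − r_1²) / (1 − r_1²)
r_1² = (-0.27)² = 0.0729
Numerator = -0.729 − 0.0729 = -0.8019; denominator = 1 − 0.0729 = 0.9271
φ_{22} = -0.8019 / 0.9271 = -0.865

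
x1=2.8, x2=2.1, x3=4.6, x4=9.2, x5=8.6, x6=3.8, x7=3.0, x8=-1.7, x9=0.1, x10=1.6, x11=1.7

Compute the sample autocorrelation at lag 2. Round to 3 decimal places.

Mean x̄ = (2.8 + 2.1 + 4.6 + 9.2 + 8.6 + 3.8 + 3.0 − 1.7 + 0.1 + 1.6 + 1.7)/11 = 3.2545
Numerator Σ_{t=1}^{9}(x_t−x̄)(x_{t+2}−x̄) = 12.8004
Denominator Σ(x_t−x̄)² = 107.2873
r_2 = 12.8004 / 107.2873 = 0.119

0.119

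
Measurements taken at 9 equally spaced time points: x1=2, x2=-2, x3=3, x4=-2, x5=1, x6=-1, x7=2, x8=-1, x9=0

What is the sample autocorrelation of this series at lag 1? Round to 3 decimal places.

-0.836

Mean x̄ = (2 − 2 + 3 − 2 + 1 − 1 + 2 − 1 + 0)/9 = 0.2222
Numerator Σ_{t=1}^{8}(x_t−x̄)(x_{t+1}−x̄) = -23.0494
Denominator Σ(x_t−x̄)² = 27.5556
r_1 = -23.0494 / 27.5556 = -0.836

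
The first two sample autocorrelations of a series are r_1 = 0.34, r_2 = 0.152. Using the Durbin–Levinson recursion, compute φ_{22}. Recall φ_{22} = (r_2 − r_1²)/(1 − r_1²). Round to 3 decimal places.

φ_{22} = (r_2 − r_1²) / (1 − r_1²)
r_1² = (0.34)² = 0.1156
Numerator = 0.152 − 0.1156 = 0.0364; denominator = 1 − 0.1156 = 0.8844
φ_{22} = 0.0364 / 0.8844 = 0.041

0.041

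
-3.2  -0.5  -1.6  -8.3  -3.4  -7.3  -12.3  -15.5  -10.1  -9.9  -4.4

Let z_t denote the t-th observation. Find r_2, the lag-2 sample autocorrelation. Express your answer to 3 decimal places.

0.216

Mean z̄ = (-3.2 − 0.5 − 1.6 − 8.3 − 3.4 − 7.3 − 12.3 − 15.5 − 10.1 − 9.9 − 4.4)/11 = -6.9545
Numerator Σ_{t=1}^{9}(z_t−z̄)(z_{t+2}−z̄) = 48.8177
Denominator Σ(z_t−z̄)² = 225.6873
r_2 = 48.8177 / 225.6873 = 0.216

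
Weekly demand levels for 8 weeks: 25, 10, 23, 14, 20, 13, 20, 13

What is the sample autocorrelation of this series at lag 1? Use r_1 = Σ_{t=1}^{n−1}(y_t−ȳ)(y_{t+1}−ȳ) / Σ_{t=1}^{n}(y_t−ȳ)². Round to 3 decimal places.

-0.774

Mean ȳ = (25 + 10 + 23 + 14 + 20 + 13 + 20 + 13)/8 = 17.2500
Deviations from mean: 7.7500, -7.2500, 5.7500, -3.2500, 2.7500, -4.2500, 2.7500, -4.2500
Numerator Σ_{t=1}^{7}(y_t−ȳ)(y_{t+1}−ȳ) = -160.5625
Denominator Σ(y_t−ȳ)² = 207.5000
r_1 = -160.5625 / 207.5000 = -0.774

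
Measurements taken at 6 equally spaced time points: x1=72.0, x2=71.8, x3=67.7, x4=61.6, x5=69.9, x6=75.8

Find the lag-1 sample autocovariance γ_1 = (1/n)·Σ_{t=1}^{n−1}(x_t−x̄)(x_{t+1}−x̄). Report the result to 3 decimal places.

2.867

Mean x̄ = (72.0 + 71.8 + 67.7 + 61.6 + 69.9 + 75.8)/6 = 69.8000
Deviations: 2.2000, 2.0000, -2.1000, -8.2000, 0.1000, 6.0000
Σ_{t=1}^{5}(x_t−x̄)(x_{t+1}−x̄) = 17.2000
γ_1 = 17.2000 / 6 = 2.867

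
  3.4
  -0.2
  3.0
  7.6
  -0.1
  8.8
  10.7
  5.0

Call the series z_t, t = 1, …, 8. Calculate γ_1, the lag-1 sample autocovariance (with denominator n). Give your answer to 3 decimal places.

0.306

Mean z̄ = (3.4 − 0.2 + 3.0 + 7.6 − 0.1 + 8.8 + 10.7 + 5.0)/8 = 4.7750
Σ_{t=1}^{7}(z_t−z̄)(z_{t+1}−z̄) = 2.4444
γ_1 = 2.4444 / 8 = 0.306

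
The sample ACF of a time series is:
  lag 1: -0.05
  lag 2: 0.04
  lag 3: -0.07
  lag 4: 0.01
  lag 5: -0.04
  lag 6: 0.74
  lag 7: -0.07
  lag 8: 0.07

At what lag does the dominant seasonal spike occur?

The largest autocorrelation is r_6 = 0.74; the remaining lags stay at or below 0.07.
The dominant spike at lag 6 indicates a seasonal period of 6.

6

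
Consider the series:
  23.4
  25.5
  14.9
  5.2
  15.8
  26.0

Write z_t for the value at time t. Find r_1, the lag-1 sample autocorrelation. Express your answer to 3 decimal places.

Mean z̄ = (23.4 + 25.5 + 14.9 + 5.2 + 15.8 + 26.0)/6 = 18.4667
Σ(z_t−z̄)(z_{t+1}−z̄) = (34.6978) + (-25.0856) + (47.3178) + (35.3778) + (-20.0889) = 72.2189
Denominator Σ(z_t−z̄)² = 326.3933
r_1 = 72.2189 / 326.3933 = 0.221

0.221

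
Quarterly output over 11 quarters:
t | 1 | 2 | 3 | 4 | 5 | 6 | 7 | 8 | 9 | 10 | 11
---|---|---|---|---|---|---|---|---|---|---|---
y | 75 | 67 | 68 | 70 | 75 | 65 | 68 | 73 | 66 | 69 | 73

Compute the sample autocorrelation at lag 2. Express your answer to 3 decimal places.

-0.413

Mean ȳ = (75 + 67 + 68 + 70 + 75 + 65 + 68 + 73 + 66 + 69 + 73)/11 = 69.9091
Numerator Σ_{t=1}^{9}(y_t−ȳ)(y_{t+2}−ȳ) = -52.4711
Denominator Σ(y_t−ȳ)² = 126.9091
r_2 = -52.4711 / 126.9091 = -0.413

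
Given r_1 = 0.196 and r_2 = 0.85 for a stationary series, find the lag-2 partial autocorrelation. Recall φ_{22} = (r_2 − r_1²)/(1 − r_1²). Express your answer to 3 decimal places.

0.844

φ_{22} = (r_2 − r_1²) / (1 − r_1²)
r_1² = (0.196)² = 0.038416
Numerator = 0.85 − 0.0384 = 0.8116; denominator = 1 − 0.0384 = 0.9616
φ_{22} = 0.8116 / 0.9616 = 0.844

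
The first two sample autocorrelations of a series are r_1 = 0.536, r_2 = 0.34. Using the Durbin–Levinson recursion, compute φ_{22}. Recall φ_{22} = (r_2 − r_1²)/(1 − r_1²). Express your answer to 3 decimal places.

φ_{22} = (r_2 − r_1²) / (1 − r_1²)
r_1² = (0.536)² = 0.287296
Numerator = 0.34 − 0.2873 = 0.0527; denominator = 1 − 0.2873 = 0.7127
φ_{22} = 0.0527 / 0.7127 = 0.074

0.074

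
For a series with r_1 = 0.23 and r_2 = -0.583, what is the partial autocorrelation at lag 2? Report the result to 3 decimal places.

-0.671

φ_{22} = (r_2 − r_1²) / (1 − r_1²)
r_1² = (0.23)² = 0.0529
Numerator = -0.583 − 0.0529 = -0.6359; denominator = 1 − 0.0529 = 0.9471
φ_{22} = -0.6359 / 0.9471 = -0.671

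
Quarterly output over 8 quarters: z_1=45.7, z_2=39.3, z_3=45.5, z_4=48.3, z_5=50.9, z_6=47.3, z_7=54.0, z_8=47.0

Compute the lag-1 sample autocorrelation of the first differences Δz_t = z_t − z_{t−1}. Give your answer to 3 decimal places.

-0.489

First differences Δz: -6.4, 6.2, 2.8, 2.6, -3.6, 6.7, -7.0
Mean of differences = 0.1857
Numerator Σ(Δz_t−Δz̄)(Δz_{t+1}−Δz̄) = -98.1845
Denominator Σ(Δz_t−Δz̄)² = 200.6086
r_1(Δz) = -98.1845 / 200.6086 = -0.489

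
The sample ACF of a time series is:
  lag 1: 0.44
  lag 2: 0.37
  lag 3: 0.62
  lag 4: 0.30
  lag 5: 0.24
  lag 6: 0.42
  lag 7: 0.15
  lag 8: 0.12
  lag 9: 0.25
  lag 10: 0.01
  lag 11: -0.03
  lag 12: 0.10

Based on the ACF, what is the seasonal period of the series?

The largest autocorrelation is r_3 = 0.62; the remaining lags stay at or below 0.44. The elevated value at lag 1 (0.44), dropping to 0.37 at lag 2, reflects decaying short-term dependence rather than seasonality.
The dominant spike at lag 3 indicates a seasonal period of 3.

3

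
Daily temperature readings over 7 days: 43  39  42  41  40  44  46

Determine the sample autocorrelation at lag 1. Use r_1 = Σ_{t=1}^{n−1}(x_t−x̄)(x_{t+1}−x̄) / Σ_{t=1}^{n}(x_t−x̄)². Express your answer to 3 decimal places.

0.102

Mean x̄ = (43 + 39 + 42 + 41 + 40 + 44 + 46)/7 = 42.1429
Deviations from mean: 0.8571, -3.1429, -0.1429, -1.1429, -2.1429, 1.8571, 3.8571
Numerator Σ_{t=1}^{6}(x_t−x̄)(x_{t+1}−x̄) = 3.5510
Denominator Σ(x_t−x̄)² = 34.8571
r_1 = 3.5510 / 34.8571 = 0.102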